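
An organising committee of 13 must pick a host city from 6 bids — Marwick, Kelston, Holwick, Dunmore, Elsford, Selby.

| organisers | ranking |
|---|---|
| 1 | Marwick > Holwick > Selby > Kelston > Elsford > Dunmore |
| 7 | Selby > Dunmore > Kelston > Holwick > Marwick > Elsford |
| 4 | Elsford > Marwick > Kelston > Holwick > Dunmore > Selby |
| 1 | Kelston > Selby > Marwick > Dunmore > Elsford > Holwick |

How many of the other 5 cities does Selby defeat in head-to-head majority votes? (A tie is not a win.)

Selby against each rival (13 organisers):
Selby vs Marwick: Selby wins 8–5.
Selby vs Kelston: Selby wins 8–5.
Selby vs Holwick: 8 to 5, Selby.
Selby–Dunmore: Selby 9–4.
Selby vs Elsford: 9 to 4, Selby.
Selby beats Marwick, Kelston, Holwick, Dunmore, Elsford — 5 pairwise wins.

5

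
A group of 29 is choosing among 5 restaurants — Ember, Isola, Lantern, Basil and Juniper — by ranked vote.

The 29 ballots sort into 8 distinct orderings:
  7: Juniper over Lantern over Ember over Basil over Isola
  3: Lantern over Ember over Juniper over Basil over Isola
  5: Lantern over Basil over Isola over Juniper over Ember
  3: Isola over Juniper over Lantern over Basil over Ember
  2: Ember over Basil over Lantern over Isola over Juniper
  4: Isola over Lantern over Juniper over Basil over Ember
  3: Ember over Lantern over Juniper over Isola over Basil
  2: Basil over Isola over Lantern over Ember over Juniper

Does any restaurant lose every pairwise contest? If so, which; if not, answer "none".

Pairwise majorities:
Ember–Isola: Ember 15–14.
Ember vs Lantern: Lantern, 24–5.
Ember–Basil: Ember 15–14.
Ember vs Juniper: 3+2+3+2 = 10 for Ember, 19 for Juniper — Juniper by 19–10.
Isola vs Lantern: Lantern wins 20–9.
Isola vs Basil: Basil, 19–10.
Isola–Juniper: Isola 16–13.
Lantern vs Basil: Lantern preferred on 7+3+5+3+4+3 = 25 ballots; Lantern wins 25–4.
Lantern vs Juniper: Lantern, 19–10.
Basil vs Juniper: Juniper wins 20–9.
Every restaurant wins at least one matchup (Ember beats Isola; Isola beats Juniper; Lantern beats Ember; Basil beats Isola; Juniper beats Ember), so there is no Condorcet loser.

none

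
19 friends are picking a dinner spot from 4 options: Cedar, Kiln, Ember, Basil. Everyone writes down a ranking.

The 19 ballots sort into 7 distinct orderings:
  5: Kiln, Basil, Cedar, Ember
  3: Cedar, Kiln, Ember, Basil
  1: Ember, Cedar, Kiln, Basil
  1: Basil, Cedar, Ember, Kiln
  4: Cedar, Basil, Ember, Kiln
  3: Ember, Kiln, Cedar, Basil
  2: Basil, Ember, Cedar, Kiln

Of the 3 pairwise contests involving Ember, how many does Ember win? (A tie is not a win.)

Ember against each rival (19 friends):
Ember vs Cedar: Ember preferred on 1+3+2 = 6 ballots; Cedar wins 13–6.
Ember vs Kiln: Ember preferred on 1+1+4+3+2 = 11 ballots; Ember wins 11–8.
Ember vs Basil: Ember is ranked higher on 3+1+3 = 7 ballots, Basil on 12. Basil wins 12–7.
Ember beats Kiln; loses to Cedar, Basil — 1 pairwise win.

1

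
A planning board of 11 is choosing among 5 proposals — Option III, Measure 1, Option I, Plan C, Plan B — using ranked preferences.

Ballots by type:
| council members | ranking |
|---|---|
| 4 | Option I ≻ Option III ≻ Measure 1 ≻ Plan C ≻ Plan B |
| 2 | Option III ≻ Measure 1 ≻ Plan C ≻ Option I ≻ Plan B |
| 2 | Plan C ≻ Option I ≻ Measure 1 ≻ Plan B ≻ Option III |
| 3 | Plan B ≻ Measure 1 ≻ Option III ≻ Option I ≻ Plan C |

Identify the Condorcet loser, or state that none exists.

Plan B

Head-to-head results (11 council members):
Option III vs Measure 1: 6 to 5, Option III.
Option III vs Option I: Option I, 6–5.
Option III vs Plan C: 9 to 2, Option III.
Option III vs Plan B: 4+2 = 6 for Option III, 5 for Plan B — Option III by 6–5.
Measure 1–Option I: Option I 6–5.
Measure 1 vs Plan C: 9 to 2, Measure 1.
Measure 1–Plan B: Measure 1 8–3.
Option I vs Plan C: Option I is ranked higher on 4+3 = 7 ballots, Plan C on 4. Option I wins 7–4.
Option I vs Plan B: Option I wins 8–3.
Plan C–Plan B: Plan C 8–3.
Plan B is beaten in every head-to-head and is the Condorcet loser.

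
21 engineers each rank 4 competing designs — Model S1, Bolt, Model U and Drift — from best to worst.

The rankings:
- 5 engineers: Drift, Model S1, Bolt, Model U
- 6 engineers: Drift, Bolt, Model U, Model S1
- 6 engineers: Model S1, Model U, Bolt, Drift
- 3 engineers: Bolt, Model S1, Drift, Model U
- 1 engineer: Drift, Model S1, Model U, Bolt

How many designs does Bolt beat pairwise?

Bolt against each rival (21 engineers):
Bolt vs Model S1: Model S1, 12–9.
Bolt vs Model U: Bolt wins 14–7.
Bolt–Drift: Drift 12–9.
Bolt beats Model U; loses to Model S1, Drift — 1 pairwise win.

1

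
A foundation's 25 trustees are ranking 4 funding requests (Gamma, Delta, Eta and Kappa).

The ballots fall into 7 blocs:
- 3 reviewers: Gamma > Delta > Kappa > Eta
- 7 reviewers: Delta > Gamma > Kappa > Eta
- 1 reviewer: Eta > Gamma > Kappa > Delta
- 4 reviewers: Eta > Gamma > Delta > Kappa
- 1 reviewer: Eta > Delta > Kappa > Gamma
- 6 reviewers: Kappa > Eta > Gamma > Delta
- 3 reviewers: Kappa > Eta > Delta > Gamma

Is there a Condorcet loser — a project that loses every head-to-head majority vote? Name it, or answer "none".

Pairwise majorities:
Gamma vs Delta: Gamma, 14–11.
Gamma–Eta: Eta 15–10.
Gamma vs Kappa: 3+7+1+4 = 15 for Gamma, 10 for Kappa — Gamma by 15–10.
Delta vs Eta: Eta wins 15–10.
Delta vs Kappa: Delta preferred on 3+7+4+1 = 15 ballots; Delta wins 15–10.
Eta vs Kappa: Kappa wins 19–6.
Each project has at least one pairwise win (Gamma beats Delta; Delta beats Kappa; Eta beats Gamma; Kappa beats Eta) — no Condorcet loser.

none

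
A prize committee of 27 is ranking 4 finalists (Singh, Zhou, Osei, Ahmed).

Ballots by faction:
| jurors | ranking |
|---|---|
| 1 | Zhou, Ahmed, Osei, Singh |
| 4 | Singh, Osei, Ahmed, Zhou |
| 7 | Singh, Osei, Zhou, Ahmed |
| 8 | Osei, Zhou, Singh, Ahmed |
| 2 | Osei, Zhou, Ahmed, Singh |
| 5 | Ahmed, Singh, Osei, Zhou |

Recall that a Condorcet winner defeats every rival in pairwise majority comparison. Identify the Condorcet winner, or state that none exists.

Singh

Pairwise majorities:
Singh–Zhou: Singh 16–11.
Singh–Osei: Singh 16–11.
Singh vs Ahmed: Singh is ranked higher on 4+7+8 = 19 ballots, Ahmed on 8. Singh wins 19–8.
Zhou vs Osei: Osei wins 26–1.
Zhou–Ahmed: Zhou 18–9.
Osei vs Ahmed: Osei, 21–6.
Only Singh has no losses; Singh is the Condorcet winner.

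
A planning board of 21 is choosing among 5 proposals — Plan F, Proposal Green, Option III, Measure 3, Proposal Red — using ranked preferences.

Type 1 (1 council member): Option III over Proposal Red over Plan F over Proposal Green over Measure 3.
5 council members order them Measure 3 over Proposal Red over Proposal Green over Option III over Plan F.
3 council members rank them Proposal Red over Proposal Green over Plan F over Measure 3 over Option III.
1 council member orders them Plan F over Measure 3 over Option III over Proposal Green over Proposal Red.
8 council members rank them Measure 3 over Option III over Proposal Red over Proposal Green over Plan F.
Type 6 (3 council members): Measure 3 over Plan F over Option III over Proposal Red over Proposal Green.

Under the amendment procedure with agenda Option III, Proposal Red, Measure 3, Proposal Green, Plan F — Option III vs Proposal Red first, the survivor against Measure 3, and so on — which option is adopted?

Round 1: Option III vs Proposal Red — 13–8, Option III advances.
Round 2: Option III vs Measure 3 — 1–20, Measure 3 advances.
Round 3: Measure 3 vs Proposal Green — 17–4, Measure 3 advances.
Round 4: Measure 3 vs Plan F — 16–5, Measure 3 advances.
The agenda winner is Measure 3.

Measure 3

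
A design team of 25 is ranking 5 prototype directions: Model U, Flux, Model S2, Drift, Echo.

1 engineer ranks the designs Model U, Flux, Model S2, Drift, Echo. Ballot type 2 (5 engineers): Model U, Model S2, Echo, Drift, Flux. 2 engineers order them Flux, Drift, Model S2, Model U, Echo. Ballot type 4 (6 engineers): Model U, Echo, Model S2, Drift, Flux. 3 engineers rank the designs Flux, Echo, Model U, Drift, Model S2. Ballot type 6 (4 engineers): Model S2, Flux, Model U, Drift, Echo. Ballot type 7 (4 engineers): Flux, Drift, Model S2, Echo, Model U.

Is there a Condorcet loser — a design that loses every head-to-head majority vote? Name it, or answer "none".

Head-to-head results (25 engineers):
Model U vs Flux: Flux wins 13–12.
Model U vs Model S2: Model U wins 15–10.
Model U vs Drift: Model U, 19–6.
Model U vs Echo: Model U, 18–7.
Flux vs Model S2: Flux preferred on 1+2+3+4 = 10 ballots; Model S2 wins 15–10.
Flux vs Drift: Flux wins 14–11.
Flux–Echo: Flux 14–11.
Model S2 vs Drift: Model S2 wins 16–9.
Model S2 vs Echo: 1+5+2+4+4 = 16 for Model S2, 9 for Echo — Model S2 by 16–9.
Drift vs Echo: Echo wins 14–11.
Only Drift has no wins; Drift is the Condorcet loser.

Drift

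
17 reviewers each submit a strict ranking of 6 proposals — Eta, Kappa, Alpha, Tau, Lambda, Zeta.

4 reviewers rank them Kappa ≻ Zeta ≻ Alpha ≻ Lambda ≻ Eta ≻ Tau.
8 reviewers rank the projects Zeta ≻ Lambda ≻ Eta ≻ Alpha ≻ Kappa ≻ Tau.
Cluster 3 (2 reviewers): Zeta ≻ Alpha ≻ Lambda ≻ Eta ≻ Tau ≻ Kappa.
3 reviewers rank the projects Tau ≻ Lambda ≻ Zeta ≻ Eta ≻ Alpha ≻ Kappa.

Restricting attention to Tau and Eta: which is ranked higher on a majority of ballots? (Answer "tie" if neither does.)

Eta

Ballots ranking Tau above Eta: 3.
Ballots ranking Eta above Tau: 17 − 3 = 14.
Eta wins the head-to-head 14–3.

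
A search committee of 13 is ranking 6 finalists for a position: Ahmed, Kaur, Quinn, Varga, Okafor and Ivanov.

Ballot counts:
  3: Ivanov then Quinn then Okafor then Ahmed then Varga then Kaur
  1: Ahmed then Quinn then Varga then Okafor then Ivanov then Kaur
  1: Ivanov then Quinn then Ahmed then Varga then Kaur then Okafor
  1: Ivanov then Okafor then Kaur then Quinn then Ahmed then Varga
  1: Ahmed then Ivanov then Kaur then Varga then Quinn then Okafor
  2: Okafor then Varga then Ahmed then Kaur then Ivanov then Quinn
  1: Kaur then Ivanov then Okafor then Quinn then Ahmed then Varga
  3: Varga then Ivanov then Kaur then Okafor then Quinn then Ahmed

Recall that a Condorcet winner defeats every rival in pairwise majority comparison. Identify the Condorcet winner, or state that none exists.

Head-to-head results (13 committee members):
Ahmed vs Kaur: Ahmed is ranked higher on 3+1+1+1+2 = 8 ballots, Kaur on 5. Ahmed wins 8–5.
Ahmed vs Quinn: Ahmed preferred on 1+1+2 = 4 ballots; Quinn wins 9–4.
Ahmed–Varga: Ahmed 8–5.
Ahmed vs Okafor: Ahmed preferred on 1+1+1 = 3 ballots; Okafor wins 10–3.
Ahmed vs Ivanov: Ivanov, 9–4.
Kaur vs Quinn: Kaur preferred on 1+1+2+1+3 = 8 ballots; Kaur wins 8–5.
Kaur vs Varga: Kaur is ranked higher on 1+1+1 = 3 ballots, Varga on 10. Varga wins 10–3.
Kaur–Okafor: Okafor 7–6.
Kaur vs Ivanov: Ivanov, 10–3.
Quinn vs Varga: Quinn, 7–6.
Quinn vs Okafor: Okafor, 7–6.
Quinn vs Ivanov: Ivanov, 12–1.
Varga vs Okafor: Okafor, 7–6.
Varga vs Ivanov: Varga is ranked higher on 1+2+3 = 6 ballots, Ivanov on 7. Ivanov wins 7–6.
Okafor vs Ivanov: Okafor preferred on 1+2 = 3 ballots; Ivanov wins 10–3.
Only Ivanov has no losses; Ivanov is the Condorcet winner.

Ivanov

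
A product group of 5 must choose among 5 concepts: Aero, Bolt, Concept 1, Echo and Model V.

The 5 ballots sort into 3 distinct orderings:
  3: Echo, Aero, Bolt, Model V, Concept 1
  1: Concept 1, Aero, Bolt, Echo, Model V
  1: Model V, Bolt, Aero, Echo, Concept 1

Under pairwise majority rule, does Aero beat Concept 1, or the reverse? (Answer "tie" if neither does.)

Ballots ranking Aero above Concept 1: 3 + 1 = 4.
Ballots ranking Concept 1 above Aero: 5 − 4 = 1.
Aero wins the head-to-head 4–1.

Aero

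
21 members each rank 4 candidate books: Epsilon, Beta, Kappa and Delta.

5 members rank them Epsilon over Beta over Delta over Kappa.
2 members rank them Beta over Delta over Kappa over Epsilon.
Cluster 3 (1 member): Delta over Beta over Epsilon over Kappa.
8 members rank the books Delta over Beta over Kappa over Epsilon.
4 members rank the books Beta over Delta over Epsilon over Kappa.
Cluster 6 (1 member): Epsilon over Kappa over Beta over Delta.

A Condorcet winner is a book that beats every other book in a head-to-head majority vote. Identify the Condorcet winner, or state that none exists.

Beta

Head-to-head results (21 members):
Epsilon vs Beta: 5+1 = 6 for Epsilon, 15 for Beta — Beta by 15–6.
Epsilon vs Kappa: 5+1+4+1 = 11 for Epsilon, 10 for Kappa — Epsilon by 11–10.
Epsilon vs Delta: 6 to 15, Delta.
Beta vs Kappa: Beta is ranked higher on 5+2+1+8+4 = 20 ballots, Kappa on 1. Beta wins 20–1.
Beta vs Delta: 12 to 9, Beta.
Kappa vs Delta: 1 for Kappa, 20 for Delta — Delta by 20–1.
Beta wins every pairwise contest, so Beta is the Condorcet winner.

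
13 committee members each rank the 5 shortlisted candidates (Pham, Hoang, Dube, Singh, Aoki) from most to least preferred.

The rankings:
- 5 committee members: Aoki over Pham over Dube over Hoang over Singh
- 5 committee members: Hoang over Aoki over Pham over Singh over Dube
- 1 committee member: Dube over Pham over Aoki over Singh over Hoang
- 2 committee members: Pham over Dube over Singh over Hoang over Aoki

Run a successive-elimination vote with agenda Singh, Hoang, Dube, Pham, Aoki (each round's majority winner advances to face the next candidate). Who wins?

Aoki

Round 1: Singh vs Hoang — 3–10, Hoang advances.
Round 2: Hoang vs Dube — 5–8, Dube advances.
Round 3: Dube vs Pham — 1–12, Pham advances.
Round 4: Pham vs Aoki — 3–10, Aoki advances.
The agenda winner is Aoki.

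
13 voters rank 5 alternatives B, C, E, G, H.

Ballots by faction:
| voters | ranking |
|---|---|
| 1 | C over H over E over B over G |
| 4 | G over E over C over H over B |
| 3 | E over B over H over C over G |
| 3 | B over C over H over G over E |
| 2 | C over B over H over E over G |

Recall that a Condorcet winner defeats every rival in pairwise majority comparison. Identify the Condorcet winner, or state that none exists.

none

Head-to-head results (13 voters):
B vs C: C wins 7–6.
B vs E: E wins 8–5.
B–G: B 9–4.
B vs H: B wins 8–5.
C vs E: E wins 7–6.
C–G: C 9–4.
C–H: C 10–3.
E–G: G 7–6.
E–H: E 7–6.
G vs H: H, 9–4.
Every alternative loses at least once (B loses to C; C loses to E; E loses to G; G loses to B; H loses to B). The majority relation contains the cycle B > G > E > B, so there is no Condorcet winner.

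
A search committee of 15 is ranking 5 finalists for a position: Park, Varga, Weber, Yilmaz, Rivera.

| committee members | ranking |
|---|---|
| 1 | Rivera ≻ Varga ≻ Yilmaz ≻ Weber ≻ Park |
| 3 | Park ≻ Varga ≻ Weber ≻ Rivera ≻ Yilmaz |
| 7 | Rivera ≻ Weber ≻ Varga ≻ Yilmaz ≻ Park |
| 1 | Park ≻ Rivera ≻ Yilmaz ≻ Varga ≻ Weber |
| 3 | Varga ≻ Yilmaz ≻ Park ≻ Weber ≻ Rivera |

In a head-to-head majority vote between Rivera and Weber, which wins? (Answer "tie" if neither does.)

Rivera

Ballots ranking Rivera above Weber: 1 + 7 + 1 = 9.
Ballots ranking Weber above Rivera: 15 − 9 = 6.
Rivera wins the head-to-head 9–6.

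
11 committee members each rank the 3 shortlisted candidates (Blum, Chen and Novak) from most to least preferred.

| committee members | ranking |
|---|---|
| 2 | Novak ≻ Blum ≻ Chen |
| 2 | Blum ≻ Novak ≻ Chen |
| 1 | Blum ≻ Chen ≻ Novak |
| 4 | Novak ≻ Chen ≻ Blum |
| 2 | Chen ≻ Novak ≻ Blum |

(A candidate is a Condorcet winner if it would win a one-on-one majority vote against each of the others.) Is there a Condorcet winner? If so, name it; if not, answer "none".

Novak

Check each pair by majority over 11 ballots:
Blum vs Chen: Blum preferred on 2+2+1 = 5 ballots; Chen wins 6–5.
Blum vs Novak: Blum preferred on 2+1 = 3 ballots; Novak wins 8–3.
Chen–Novak: Novak 8–3.
Novak wins every pairwise contest, so Novak is the Condorcet winner.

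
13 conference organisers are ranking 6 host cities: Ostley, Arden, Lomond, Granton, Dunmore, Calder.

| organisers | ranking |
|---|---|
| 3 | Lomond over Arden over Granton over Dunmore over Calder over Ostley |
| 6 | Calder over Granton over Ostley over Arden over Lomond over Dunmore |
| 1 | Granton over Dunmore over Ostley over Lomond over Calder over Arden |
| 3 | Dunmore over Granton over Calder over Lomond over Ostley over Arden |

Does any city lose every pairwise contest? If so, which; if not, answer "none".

Pairwise majorities:
Ostley vs Arden: Ostley preferred on 6+1+3 = 10 ballots; Ostley wins 10–3.
Ostley vs Lomond: Ostley, 7–6.
Ostley vs Granton: Granton wins 13–0.
Ostley–Dunmore: Dunmore 7–6.
Ostley–Calder: Calder 12–1.
Arden–Lomond: Lomond 7–6.
Arden vs Granton: 3 for Arden, 10 for Granton — Granton by 10–3.
Arden vs Dunmore: 3+6 = 9 for Arden, 4 for Dunmore — Arden by 9–4.
Arden vs Calder: 3 to 10, Calder.
Lomond vs Granton: Lomond is ranked higher on 3 ballots, Granton on 10. Granton wins 10–3.
Lomond vs Dunmore: Lomond preferred on 3+6 = 9 ballots; Lomond wins 9–4.
Lomond vs Calder: 4 to 9, Calder.
Granton–Dunmore: Granton 10–3.
Granton vs Calder: Granton, 7–6.
Dunmore vs Calder: 3+1+3 = 7 for Dunmore, 6 for Calder — Dunmore by 7–6.
Each city has at least one pairwise win (Ostley beats Arden; Arden beats Dunmore; Lomond beats Arden; Granton beats Ostley; Dunmore beats Ostley; Calder beats Ostley) — no Condorcet loser.

none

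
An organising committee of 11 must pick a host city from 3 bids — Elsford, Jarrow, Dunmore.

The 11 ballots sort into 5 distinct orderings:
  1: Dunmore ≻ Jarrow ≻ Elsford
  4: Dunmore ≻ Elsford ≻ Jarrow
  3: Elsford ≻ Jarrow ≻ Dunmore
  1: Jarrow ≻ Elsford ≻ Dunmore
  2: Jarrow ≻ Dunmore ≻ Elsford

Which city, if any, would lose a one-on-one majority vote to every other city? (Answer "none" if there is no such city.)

none

Pairwise majorities:
Elsford vs Jarrow: Elsford is ranked higher on 4+3 = 7 ballots, Jarrow on 4. Elsford wins 7–4.
Elsford vs Dunmore: Elsford preferred on 3+1 = 4 ballots; Dunmore wins 7–4.
Jarrow vs Dunmore: Jarrow is ranked higher on 3+1+2 = 6 ballots, Dunmore on 5. Jarrow wins 6–5.
No city is winless: Elsford beats Jarrow; Jarrow beats Dunmore; Dunmore beats Elsford. There is no Condorcet loser.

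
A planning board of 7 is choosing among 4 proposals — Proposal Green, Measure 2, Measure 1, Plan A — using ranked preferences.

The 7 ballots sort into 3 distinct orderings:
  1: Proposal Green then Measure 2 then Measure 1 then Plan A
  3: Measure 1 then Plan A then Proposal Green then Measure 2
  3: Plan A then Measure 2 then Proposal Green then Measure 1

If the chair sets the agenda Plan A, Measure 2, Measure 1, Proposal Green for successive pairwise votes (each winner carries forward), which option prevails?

Round 1: Plan A vs Measure 2 — 6–1, Plan A advances.
Round 2: Plan A vs Measure 1 — 3–4, Measure 1 advances.
Round 3: Measure 1 vs Proposal Green — 3–4, Proposal Green advances.
The agenda winner is Proposal Green.

Proposal Green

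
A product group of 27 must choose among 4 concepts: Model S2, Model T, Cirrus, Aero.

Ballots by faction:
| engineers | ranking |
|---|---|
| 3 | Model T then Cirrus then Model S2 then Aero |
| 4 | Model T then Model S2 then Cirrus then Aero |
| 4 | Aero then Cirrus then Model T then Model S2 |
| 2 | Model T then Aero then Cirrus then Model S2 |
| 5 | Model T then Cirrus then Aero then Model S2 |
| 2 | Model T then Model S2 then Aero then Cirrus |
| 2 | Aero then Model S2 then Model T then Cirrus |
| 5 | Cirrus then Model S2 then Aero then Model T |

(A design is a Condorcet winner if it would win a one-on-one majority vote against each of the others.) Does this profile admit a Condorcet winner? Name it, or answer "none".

Model T

Pairwise majorities:
Model S2 vs Model T: Model T wins 20–7.
Model S2 vs Cirrus: 4+2+2 = 8 for Model S2, 19 for Cirrus — Cirrus by 19–8.
Model S2 vs Aero: Model S2 preferred on 3+4+2+5 = 14 ballots; Model S2 wins 14–13.
Model T vs Cirrus: 3+4+2+5+2+2 = 18 for Model T, 9 for Cirrus — Model T by 18–9.
Model T vs Aero: 16 to 11, Model T.
Cirrus vs Aero: 17 to 10, Cirrus.
Only Model T has no losses; Model T is the Condorcet winner.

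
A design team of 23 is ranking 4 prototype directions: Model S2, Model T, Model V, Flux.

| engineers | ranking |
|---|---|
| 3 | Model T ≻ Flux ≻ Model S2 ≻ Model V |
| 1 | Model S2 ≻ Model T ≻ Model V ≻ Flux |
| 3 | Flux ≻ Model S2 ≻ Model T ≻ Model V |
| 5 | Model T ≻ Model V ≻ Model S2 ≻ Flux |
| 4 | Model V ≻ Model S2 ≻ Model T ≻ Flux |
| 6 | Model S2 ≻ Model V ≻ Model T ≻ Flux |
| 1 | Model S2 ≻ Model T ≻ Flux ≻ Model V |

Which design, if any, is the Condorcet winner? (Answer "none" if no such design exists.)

Head-to-head results (23 engineers):
Model S2 vs Model T: Model S2 wins 15–8.
Model S2 vs Model V: Model S2 wins 14–9.
Model S2 vs Flux: Model S2 wins 17–6.
Model T vs Model V: Model T, 13–10.
Model T–Flux: Model T 20–3.
Model V vs Flux: Model V wins 16–7.
Model S2 wins every pairwise contest, so Model S2 is the Condorcet winner.

Model S2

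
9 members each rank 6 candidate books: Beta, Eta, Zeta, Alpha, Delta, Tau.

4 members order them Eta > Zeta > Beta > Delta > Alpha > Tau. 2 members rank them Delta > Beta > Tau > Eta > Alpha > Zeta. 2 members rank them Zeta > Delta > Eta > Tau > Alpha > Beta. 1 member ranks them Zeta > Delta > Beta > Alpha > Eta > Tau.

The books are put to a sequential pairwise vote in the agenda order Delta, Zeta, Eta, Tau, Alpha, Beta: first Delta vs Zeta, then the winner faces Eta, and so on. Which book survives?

Round 1: Delta vs Zeta — 2–7, Zeta advances.
Round 2: Zeta vs Eta — 3–6, Eta advances.
Round 3: Eta vs Tau — 7–2, Eta advances.
Round 4: Eta vs Alpha — 8–1, Eta advances.
Round 5: Eta vs Beta — 6–3, Eta advances.
The agenda winner is Eta.

Eta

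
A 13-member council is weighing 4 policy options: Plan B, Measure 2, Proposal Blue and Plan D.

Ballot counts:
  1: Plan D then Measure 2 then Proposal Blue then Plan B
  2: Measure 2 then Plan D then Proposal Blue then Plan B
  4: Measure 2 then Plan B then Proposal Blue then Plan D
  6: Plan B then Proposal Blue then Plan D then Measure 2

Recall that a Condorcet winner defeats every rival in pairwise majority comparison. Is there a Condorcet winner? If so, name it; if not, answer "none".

Check each pair by majority over 13 ballots:
Plan B vs Measure 2: Measure 2, 7–6.
Plan B vs Proposal Blue: Plan B wins 10–3.
Plan B vs Plan D: Plan B wins 10–3.
Measure 2 vs Proposal Blue: Measure 2, 7–6.
Measure 2–Plan D: Plan D 7–6.
Proposal Blue vs Plan D: Proposal Blue wins 10–3.
Every option loses at least once (Plan B loses to Measure 2; Measure 2 loses to Plan D; Proposal Blue loses to Plan B; Plan D loses to Plan B). The majority relation contains the cycle Plan B > Plan D > Measure 2 > Plan B, so there is no Condorcet winner.

none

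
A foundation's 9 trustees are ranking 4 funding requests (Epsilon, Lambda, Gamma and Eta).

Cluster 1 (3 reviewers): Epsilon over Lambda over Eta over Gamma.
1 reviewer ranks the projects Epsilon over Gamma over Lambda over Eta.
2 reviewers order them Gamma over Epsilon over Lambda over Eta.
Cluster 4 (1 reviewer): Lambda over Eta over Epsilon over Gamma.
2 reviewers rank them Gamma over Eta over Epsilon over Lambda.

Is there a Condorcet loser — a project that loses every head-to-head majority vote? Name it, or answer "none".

Eta

Pairwise majorities:
Epsilon vs Lambda: Epsilon wins 8–1.
Epsilon vs Gamma: Epsilon wins 5–4.
Epsilon vs Eta: Epsilon preferred on 3+1+2 = 6 ballots; Epsilon wins 6–3.
Lambda vs Gamma: 3+1 = 4 for Lambda, 5 for Gamma — Gamma by 5–4.
Lambda vs Eta: 7 to 2, Lambda.
Gamma vs Eta: Gamma, 5–4.
Only Eta has no wins; Eta is the Condorcet loser.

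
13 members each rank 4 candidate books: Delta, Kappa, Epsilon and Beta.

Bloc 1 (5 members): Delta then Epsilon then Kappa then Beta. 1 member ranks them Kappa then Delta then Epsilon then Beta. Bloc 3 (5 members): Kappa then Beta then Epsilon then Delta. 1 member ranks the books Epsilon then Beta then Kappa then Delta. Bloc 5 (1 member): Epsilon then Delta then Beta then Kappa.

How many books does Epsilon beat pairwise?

3

Epsilon against each rival (13 members):
Epsilon vs Delta: Epsilon wins 7–6.
Epsilon vs Kappa: 7 to 6, Epsilon.
Epsilon vs Beta: 8 to 5, Epsilon.
Epsilon beats Delta, Kappa, Beta — 3 pairwise wins.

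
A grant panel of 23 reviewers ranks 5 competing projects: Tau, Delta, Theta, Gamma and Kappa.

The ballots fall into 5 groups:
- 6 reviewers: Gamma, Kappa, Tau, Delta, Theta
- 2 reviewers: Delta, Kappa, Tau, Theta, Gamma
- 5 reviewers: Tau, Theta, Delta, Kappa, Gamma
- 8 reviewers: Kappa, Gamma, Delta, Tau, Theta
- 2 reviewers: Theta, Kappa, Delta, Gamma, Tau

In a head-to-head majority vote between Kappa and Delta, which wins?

Ballots ranking Kappa above Delta: 6 + 8 + 2 = 16.
Ballots ranking Delta above Kappa: 23 − 16 = 7.
Kappa wins the head-to-head 16–7.

Kappa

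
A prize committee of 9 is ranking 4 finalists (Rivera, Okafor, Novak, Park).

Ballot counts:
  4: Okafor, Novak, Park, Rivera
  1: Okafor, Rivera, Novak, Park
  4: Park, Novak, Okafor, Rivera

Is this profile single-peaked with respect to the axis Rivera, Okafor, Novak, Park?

yes

Axis positions: Rivera=1, Okafor=2, Novak=3, Park=4.
Faction 1 (peak Okafor at position 2): ranking walks positions 2-3-4-1, expanding outward from the peak — single-peaked.
Faction 2 (peak Okafor at position 2): ranking walks positions 2-1-3-4, expanding outward from the peak — single-peaked.
Faction 3 (peak Park at position 4): ranking walks positions 4-3-2-1, expanding outward from the peak — single-peaked.
Every ranking is single-peaked on this axis.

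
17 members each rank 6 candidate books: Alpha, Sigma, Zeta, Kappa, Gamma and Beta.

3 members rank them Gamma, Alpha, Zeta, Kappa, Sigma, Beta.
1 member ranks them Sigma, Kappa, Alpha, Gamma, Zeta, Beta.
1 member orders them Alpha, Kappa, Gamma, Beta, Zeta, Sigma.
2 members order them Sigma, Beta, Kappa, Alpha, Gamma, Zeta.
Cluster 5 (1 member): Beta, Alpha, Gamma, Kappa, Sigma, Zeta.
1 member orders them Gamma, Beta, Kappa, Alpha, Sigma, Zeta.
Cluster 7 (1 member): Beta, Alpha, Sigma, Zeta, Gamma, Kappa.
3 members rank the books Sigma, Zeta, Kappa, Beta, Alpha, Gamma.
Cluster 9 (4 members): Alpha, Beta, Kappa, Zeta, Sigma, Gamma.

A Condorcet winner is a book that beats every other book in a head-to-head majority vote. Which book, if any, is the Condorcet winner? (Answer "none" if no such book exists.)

Head-to-head results (17 members):
Alpha vs Sigma: 11 to 6, Alpha.
Alpha vs Zeta: Alpha preferred on 14 ballots; Alpha wins 14–3.
Alpha vs Kappa: 10 to 7, Alpha.
Alpha vs Gamma: Alpha preferred on 13 ballots; Alpha wins 13–4.
Alpha vs Beta: Alpha is ranked higher on 3+1+1+4 = 9 ballots, Beta on 8. Alpha wins 9–8.
Sigma vs Zeta: 9 to 8, Sigma.
Sigma vs Kappa: Sigma preferred on 1+2+1+3 = 7 ballots; Kappa wins 10–7.
Sigma vs Gamma: 1+2+1+3+4 = 11 for Sigma, 6 for Gamma — Sigma by 11–6.
Sigma vs Beta: 3+1+2+3 = 9 for Sigma, 8 for Beta — Sigma by 9–8.
Zeta vs Kappa: Zeta is ranked higher on 3+1+3 = 7 ballots, Kappa on 10. Kappa wins 10–7.
Zeta vs Gamma: 1+3+4 = 8 for Zeta, 9 for Gamma — Gamma by 9–8.
Zeta vs Beta: Zeta preferred on 3+1+3 = 7 ballots; Beta wins 10–7.
Kappa vs Gamma: Kappa is ranked higher on 1+1+2+3+4 = 11 ballots, Gamma on 6. Kappa wins 11–6.
Kappa vs Beta: Kappa preferred on 3+1+1+3 = 8 ballots; Beta wins 9–8.
Gamma vs Beta: Gamma preferred on 3+1+1+1 = 6 ballots; Beta wins 11–6.
Alpha wins every pairwise contest, so Alpha is the Condorcet winner.

Alpha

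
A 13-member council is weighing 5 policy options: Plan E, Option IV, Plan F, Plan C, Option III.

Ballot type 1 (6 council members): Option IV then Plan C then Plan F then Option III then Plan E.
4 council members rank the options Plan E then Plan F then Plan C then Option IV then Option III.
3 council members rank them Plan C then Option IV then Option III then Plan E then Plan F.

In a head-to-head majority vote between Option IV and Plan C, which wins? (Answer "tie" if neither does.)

Plan C

Ballots ranking Option IV above Plan C: 6.
Ballots ranking Plan C above Option IV: 13 − 6 = 7.
Plan C wins the head-to-head 7–6.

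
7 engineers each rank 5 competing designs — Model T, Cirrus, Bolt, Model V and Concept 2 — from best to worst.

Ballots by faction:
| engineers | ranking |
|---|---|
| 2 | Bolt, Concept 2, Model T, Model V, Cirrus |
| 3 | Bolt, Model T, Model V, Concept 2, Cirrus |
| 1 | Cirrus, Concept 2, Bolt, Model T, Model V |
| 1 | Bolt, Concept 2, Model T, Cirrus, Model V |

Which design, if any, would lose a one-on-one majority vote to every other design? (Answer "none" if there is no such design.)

Cirrus

Pairwise majorities:
Model T vs Cirrus: Model T, 6–1.
Model T vs Bolt: Bolt, 7–0.
Model T vs Model V: 2+3+1+1 = 7 for Model T, 0 for Model V — Model T by 7–0.
Model T vs Concept 2: Concept 2, 4–3.
Cirrus vs Bolt: 1 to 6, Bolt.
Cirrus vs Model V: Cirrus preferred on 1+1 = 2 ballots; Model V wins 5–2.
Cirrus vs Concept 2: Concept 2 wins 6–1.
Bolt vs Model V: 2+3+1+1 = 7 for Bolt, 0 for Model V — Bolt by 7–0.
Bolt vs Concept 2: 6 to 1, Bolt.
Model V–Concept 2: Concept 2 4–3.
Only Cirrus has no wins; Cirrus is the Condorcet loser.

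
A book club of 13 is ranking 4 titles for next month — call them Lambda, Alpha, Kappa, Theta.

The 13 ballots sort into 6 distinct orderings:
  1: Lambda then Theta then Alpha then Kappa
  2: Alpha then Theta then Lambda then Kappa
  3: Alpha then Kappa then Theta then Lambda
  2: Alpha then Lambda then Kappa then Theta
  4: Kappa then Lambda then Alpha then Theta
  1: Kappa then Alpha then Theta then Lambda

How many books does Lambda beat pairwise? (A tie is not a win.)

Lambda against each rival (13 members):
Lambda vs Alpha: Alpha, 8–5.
Lambda vs Kappa: Lambda preferred on 1+2+2 = 5 ballots; Kappa wins 8–5.
Lambda vs Theta: Lambda wins 7–6.
Lambda beats Theta; loses to Alpha, Kappa — 1 pairwise win.

1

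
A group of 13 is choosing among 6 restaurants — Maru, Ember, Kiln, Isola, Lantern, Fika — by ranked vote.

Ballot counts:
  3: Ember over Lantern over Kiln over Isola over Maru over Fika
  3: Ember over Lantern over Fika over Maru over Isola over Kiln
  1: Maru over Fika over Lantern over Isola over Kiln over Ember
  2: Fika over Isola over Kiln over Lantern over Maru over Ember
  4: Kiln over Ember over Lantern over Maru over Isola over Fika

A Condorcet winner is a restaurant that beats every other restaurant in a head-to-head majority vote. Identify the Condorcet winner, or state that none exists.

none

Check each pair by majority over 13 ballots:
Maru vs Ember: 3 to 10, Ember.
Maru–Kiln: Kiln 9–4.
Maru–Isola: Maru 8–5.
Maru vs Lantern: 1 for Maru, 12 for Lantern — Lantern by 12–1.
Maru vs Fika: 3+1+4 = 8 for Maru, 5 for Fika — Maru by 8–5.
Ember vs Kiln: Ember preferred on 3+3 = 6 ballots; Kiln wins 7–6.
Ember vs Isola: Ember wins 10–3.
Ember vs Lantern: Ember preferred on 3+3+4 = 10 ballots; Ember wins 10–3.
Ember–Fika: Ember 10–3.
Kiln–Isola: Kiln 7–6.
Kiln vs Lantern: Lantern, 7–6.
Kiln vs Fika: 3+4 = 7 for Kiln, 6 for Fika — Kiln by 7–6.
Isola vs Lantern: 2 to 11, Lantern.
Isola vs Fika: 3+4 = 7 for Isola, 6 for Fika — Isola by 7–6.
Lantern vs Fika: Lantern is ranked higher on 3+3+4 = 10 ballots, Fika on 3. Lantern wins 10–3.
Every restaurant loses at least once (Maru loses to Ember; Ember loses to Kiln; Kiln loses to Lantern; Isola loses to Maru; Lantern loses to Ember; Fika loses to Maru). The majority relation contains the cycle Ember beats Lantern beats Kiln beats Ember, so there is no Condorcet winner.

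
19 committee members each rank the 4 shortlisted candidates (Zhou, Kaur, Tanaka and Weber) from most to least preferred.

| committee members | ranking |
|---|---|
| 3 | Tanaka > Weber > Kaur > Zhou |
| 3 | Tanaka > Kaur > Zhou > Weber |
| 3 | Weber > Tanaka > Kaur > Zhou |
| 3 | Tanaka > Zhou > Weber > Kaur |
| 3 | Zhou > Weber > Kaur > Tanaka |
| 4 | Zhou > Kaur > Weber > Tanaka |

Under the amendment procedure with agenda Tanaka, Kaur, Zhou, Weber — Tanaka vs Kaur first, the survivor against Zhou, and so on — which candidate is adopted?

Round 1: Tanaka vs Kaur — 12–7, Tanaka advances.
Round 2: Tanaka vs Zhou — 12–7, Tanaka advances.
Round 3: Tanaka vs Weber — 9–10, Weber advances.
Weber survives the agenda.

Weber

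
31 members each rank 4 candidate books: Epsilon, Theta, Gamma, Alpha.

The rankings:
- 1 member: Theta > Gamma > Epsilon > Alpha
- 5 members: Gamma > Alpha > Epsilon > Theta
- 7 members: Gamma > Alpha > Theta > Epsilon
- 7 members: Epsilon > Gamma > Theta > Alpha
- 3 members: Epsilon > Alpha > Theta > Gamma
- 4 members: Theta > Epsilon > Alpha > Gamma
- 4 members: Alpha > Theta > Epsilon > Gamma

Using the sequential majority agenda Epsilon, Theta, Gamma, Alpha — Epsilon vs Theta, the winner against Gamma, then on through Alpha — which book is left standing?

Round 1: Epsilon vs Theta — 15–16, Theta advances.
Round 2: Theta vs Gamma — 12–19, Gamma advances.
Round 3: Gamma vs Alpha — 20–11, Gamma advances.
Gamma survives the agenda.

Gamma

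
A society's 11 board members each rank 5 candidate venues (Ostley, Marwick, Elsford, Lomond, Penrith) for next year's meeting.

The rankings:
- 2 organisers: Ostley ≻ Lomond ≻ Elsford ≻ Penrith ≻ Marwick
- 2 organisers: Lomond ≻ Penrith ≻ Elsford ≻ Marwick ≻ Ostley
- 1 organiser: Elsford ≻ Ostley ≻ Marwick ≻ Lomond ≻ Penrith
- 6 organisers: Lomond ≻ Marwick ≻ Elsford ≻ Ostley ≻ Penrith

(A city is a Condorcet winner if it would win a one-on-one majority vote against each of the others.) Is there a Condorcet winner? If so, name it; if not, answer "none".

Lomond

Head-to-head results (11 organisers):
Ostley vs Marwick: 2+1 = 3 for Ostley, 8 for Marwick — Marwick by 8–3.
Ostley vs Elsford: Ostley preferred on 2 ballots; Elsford wins 9–2.
Ostley vs Lomond: Ostley preferred on 2+1 = 3 ballots; Lomond wins 8–3.
Ostley vs Penrith: 9 to 2, Ostley.
Marwick vs Elsford: Marwick preferred on 6 ballots; Marwick wins 6–5.
Marwick vs Lomond: Marwick preferred on 1 ballot; Lomond wins 10–1.
Marwick vs Penrith: Marwick is ranked higher on 1+6 = 7 ballots, Penrith on 4. Marwick wins 7–4.
Elsford vs Lomond: Elsford is ranked higher on 1 ballot, Lomond on 10. Lomond wins 10–1.
Elsford vs Penrith: Elsford is ranked higher on 2+1+6 = 9 ballots, Penrith on 2. Elsford wins 9–2.
Lomond vs Penrith: 11 to 0, Lomond.
Lomond wins every pairwise contest, so Lomond is the Condorcet winner.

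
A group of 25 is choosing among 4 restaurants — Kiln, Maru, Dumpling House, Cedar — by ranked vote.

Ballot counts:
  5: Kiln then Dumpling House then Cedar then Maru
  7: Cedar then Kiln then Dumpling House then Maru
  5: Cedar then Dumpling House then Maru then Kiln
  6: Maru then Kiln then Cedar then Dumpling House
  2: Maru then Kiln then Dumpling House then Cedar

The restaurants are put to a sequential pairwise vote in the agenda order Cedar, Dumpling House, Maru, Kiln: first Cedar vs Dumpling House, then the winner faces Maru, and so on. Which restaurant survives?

Kiln

Round 1: Cedar vs Dumpling House — 18–7, Cedar advances.
Round 2: Cedar vs Maru — 17–8, Cedar advances.
Round 3: Cedar vs Kiln — 12–13, Kiln advances.
Kiln survives the agenda.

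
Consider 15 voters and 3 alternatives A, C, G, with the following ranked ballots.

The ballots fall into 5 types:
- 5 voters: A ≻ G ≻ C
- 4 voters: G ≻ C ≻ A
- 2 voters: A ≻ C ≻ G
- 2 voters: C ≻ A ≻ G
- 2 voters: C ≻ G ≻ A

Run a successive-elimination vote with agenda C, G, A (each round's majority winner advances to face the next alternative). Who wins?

A

Round 1: C vs G — 6–9, G advances.
Round 2: G vs A — 6–9, A advances.
The agenda winner is A.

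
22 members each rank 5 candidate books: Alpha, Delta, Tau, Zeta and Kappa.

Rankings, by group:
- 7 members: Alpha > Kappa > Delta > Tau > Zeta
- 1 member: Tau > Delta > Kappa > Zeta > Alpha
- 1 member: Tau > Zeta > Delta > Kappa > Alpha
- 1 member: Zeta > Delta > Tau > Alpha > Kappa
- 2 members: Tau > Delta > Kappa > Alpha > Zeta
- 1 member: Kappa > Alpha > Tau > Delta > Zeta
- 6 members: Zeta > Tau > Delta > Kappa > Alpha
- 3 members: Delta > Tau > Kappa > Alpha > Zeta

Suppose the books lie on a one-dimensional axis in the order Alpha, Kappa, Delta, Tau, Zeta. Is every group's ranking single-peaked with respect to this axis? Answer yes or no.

no

Axis positions: Alpha=1, Kappa=2, Delta=3, Tau=4, Zeta=5.
Group 1 (peak Alpha at position 1): ranking walks positions 1-2-3-4-5, expanding outward from the peak — single-peaked.
Group 2 (peak Tau at position 4): ranking walks positions 4-3-2-5-1, expanding outward from the peak — single-peaked.
Group 3 (peak Tau at position 4): ranking walks positions 4-5-3-2-1, expanding outward from the peak — single-peaked.
Group 4: ranking walks positions 5-3-4-1-2; Delta is ranked above Tau even though Tau lies between Delta and the peak Zeta on the axis — preferences dip and rise again. Not single-peaked.
Group 5 (peak Tau at position 4): ranking walks positions 4-3-2-1-5, expanding outward from the peak — single-peaked.
Group 6: ranking walks positions 2-1-4-3-5; Tau is ranked above Delta even though Delta lies between Tau and the peak Kappa on the axis — preferences dip and rise again. Not single-peaked.
Group 7 (peak Zeta at position 5): ranking walks positions 5-4-3-2-1, expanding outward from the peak — single-peaked.
Group 8 (peak Delta at position 3): ranking walks positions 3-4-2-1-5, expanding outward from the peak — single-peaked.
Group 4 violates single-peakedness, so the profile is not single-peaked on this axis.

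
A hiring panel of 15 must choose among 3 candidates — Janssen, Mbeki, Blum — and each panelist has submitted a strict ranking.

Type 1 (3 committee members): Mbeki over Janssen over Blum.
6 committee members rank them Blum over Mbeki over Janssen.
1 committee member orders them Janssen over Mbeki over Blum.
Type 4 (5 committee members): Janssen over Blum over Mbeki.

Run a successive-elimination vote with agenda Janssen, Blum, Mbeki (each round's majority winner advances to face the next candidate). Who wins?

Mbeki

Round 1: Janssen vs Blum — 9–6, Janssen advances.
Round 2: Janssen vs Mbeki — 6–9, Mbeki advances.
Mbeki survives the agenda.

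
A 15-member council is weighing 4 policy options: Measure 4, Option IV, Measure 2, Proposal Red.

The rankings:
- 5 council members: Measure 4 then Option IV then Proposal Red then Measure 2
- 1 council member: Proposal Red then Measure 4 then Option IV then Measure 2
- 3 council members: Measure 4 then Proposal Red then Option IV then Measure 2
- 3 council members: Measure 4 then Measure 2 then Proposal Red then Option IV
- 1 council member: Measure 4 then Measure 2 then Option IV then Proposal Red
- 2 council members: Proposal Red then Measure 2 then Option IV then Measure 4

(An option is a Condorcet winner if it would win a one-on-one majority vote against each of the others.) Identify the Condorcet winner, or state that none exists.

Measure 4

Pairwise majorities:
Measure 4 vs Option IV: Measure 4, 13–2.
Measure 4–Measure 2: Measure 4 13–2.
Measure 4 vs Proposal Red: Measure 4 preferred on 5+3+3+1 = 12 ballots; Measure 4 wins 12–3.
Option IV vs Measure 2: Option IV preferred on 5+1+3 = 9 ballots; Option IV wins 9–6.
Option IV–Proposal Red: Proposal Red 9–6.
Measure 2 vs Proposal Red: Proposal Red wins 11–4.
Only Measure 4 has no losses; Measure 4 is the Condorcet winner.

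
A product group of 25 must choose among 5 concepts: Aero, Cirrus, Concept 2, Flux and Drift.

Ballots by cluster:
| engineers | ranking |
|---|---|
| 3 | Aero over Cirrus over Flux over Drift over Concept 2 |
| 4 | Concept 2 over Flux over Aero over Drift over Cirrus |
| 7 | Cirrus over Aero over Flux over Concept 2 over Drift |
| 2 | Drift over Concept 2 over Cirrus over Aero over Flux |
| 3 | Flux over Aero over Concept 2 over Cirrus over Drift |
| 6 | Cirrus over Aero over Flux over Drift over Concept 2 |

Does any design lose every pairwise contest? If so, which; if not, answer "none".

Drift

Head-to-head results (25 engineers):
Aero vs Cirrus: Aero preferred on 3+4+3 = 10 ballots; Cirrus wins 15–10.
Aero vs Concept 2: Aero wins 19–6.
Aero vs Flux: Aero wins 18–7.
Aero vs Drift: Aero wins 23–2.
Cirrus vs Concept 2: Cirrus, 16–9.
Cirrus vs Flux: Cirrus wins 18–7.
Cirrus vs Drift: Cirrus is ranked higher on 3+7+3+6 = 19 ballots, Drift on 6. Cirrus wins 19–6.
Concept 2–Flux: Flux 19–6.
Concept 2 vs Drift: Concept 2 preferred on 4+7+3 = 14 ballots; Concept 2 wins 14–11.
Flux vs Drift: Flux wins 23–2.
Drift loses to every other design — it is the Condorcet loser.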